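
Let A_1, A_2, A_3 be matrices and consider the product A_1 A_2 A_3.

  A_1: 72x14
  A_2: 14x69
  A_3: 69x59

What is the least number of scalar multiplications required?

116466

Order (A_1 (A_2 A_3)): (A_2 A_3): 14×69 by 69×59 → 14×59, cost 14·69·59 = 56994; (A_1 (A_2 A_3)): 72×14 by 14×59 → 72×59, cost 72·14·59 = 59472; cumulative 116466. Total 116466.
Order ((A_1 A_2) A_3): (A_1 A_2): 72×14 by 14×69 → 72×69, cost 72·14·69 = 69552; ((A_1 A_2) A_3): 72×69 by 69×59 → 72×59, cost 72·69·59 = 293112; cumulative 362664. Total 362664.
Minimum: 116466.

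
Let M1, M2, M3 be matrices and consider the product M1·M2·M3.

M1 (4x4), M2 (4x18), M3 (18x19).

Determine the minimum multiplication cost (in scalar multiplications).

Order (M1·(M2·M3)): (M2·M3): 4×18 by 18×19 → 4×19, cost 4·18·19 = 1368; (M1·(M2·M3)): 4×4 by 4×19 → 4×19, cost 4·4·19 = 304; cumulative 1672. Total 1672.
Order ((M1·M2)·M3): (M1·M2): 4×4 by 4×18 → 4×18, cost 4·4·18 = 288; ((M1·M2)·M3): 4×18 by 18×19 → 4×19, cost 4·18·19 = 1368; cumulative 1656. Total 1656.
Minimum: 1656.

1656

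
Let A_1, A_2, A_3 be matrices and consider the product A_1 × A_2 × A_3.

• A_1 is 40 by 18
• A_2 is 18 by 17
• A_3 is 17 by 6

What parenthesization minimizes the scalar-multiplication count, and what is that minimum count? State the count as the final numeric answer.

(A_1 × (A_2 × A_3)): cost 6156.
((A_1 × A_2) × A_3): cost 16320.
Optimal: (A_1 × (A_2 × A_3)) with cost 6156.

6156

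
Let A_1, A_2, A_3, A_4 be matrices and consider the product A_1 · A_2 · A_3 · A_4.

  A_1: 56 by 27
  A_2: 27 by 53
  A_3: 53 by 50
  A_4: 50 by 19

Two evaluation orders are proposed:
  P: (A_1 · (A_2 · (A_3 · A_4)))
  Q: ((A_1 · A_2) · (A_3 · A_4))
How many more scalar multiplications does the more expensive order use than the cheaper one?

Order P = (A_1 · (A_2 · (A_3 · A_4))): (A_3 · A_4): 53×50 by 50×19 → 53×19, cost 53·50·19 = 50350; (A_2 · (A_3 · A_4)): 27×53 by 53×19 → 27×19, cost 27·53·19 = 27189; cumulative 77539; (A_1 · (A_2 · (A_3 · A_4))): 56×27 by 27×19 → 56×19, cost 56·27·19 = 28728; cumulative 106267. Total 106267.
Order Q = ((A_1 · A_2) · (A_3 · A_4)): (A_1 · A_2): 56×27 by 27×53 → 56×53, cost 56·27·53 = 80136; (A_3 · A_4): 53×50 by 50×19 → 53×19, cost 53·50·19 = 50350; ((A_1 · A_2) · (A_3 · A_4)): 56×53 by 53×19 → 56×19, cost 56·53·19 = 56392; cumulative 186878. Total 186878.
Difference: |106267 − 186878| = 80611.

80611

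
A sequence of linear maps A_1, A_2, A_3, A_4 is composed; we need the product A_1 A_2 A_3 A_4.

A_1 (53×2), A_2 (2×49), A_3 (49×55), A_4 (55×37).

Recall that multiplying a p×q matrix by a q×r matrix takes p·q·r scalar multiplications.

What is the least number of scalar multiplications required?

Adjacent pairs: A_1A_2 = 53·2·49 = 5194; A_2A_3 = 2·49·55 = 5390; A_3A_4 = 49·55·37 = 99715.
Length 3: A_1..A_3: k=1: 0+5390+53·2·55=11220; k=2: 5194+0+53·49·55=148029 → min 11220 | A_2..A_4: k=2: 0+99715+2·49·37=103341; k=3: 5390+0+2·55·37=9460 → min 9460.
Length 4: A_1..A_4: k=1: 0+9460+53·2·37=13382; k=2: 5194+99715+53·49·37=200998; k=3: 11220+0+53·55·37=119075 → min 13382.
Optimal order: (A_1 ((A_2 A_3) A_4)) with cost 13382.

13382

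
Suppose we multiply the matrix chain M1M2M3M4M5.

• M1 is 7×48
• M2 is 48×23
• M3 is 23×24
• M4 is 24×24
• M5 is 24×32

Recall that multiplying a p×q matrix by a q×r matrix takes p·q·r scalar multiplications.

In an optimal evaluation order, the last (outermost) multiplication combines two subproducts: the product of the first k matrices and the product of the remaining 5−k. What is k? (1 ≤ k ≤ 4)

4

Adjacent pairs: M1M2 = 7·48·23 = 7728; M2M3 = 48·23·24 = 26496; M3M4 = 23·24·24 = 13248; M4M5 = 24·24·32 = 18432.
Length 3: M1..M3: k=1: 0+26496+7·48·24=34560; k=2: 7728+0+7·23·24=11592 → min 11592 | M2..M4: k=2: 0+13248+48·23·24=39744; k=3: 26496+0+48·24·24=54144 → min 39744 | M3..M5: k=3: 0+18432+23·24·32=36096; k=4: 13248+0+23·24·32=30912 → min 30912.
Length 4: M1..M4: k=1: 0+39744+7·48·24=47808; k=2: 7728+13248+7·23·24=24840; k=3: 11592+0+7·24·24=15624 → min 15624 | M2..M5: k=2: 0+30912+48·23·32=66240; k=3: 26496+18432+48·24·32=81792; k=4: 39744+0+48·24·32=76608 → min 66240.
Top-level splits: k=1: (M1..M1)·(M2..M5) → 0+66240+7·48·32 = 76992; k=2: (M1..M2)·(M3..M5) → 7728+30912+7·23·32 = 43792; k=3: (M1..M3)·(M4..M5) → 11592+18432+7·24·32 = 35400; k=4: (M1..M4)·(M5..M5) → 15624+0+7·24·32 = 21000.
Best split is after M4, i.e. k = 4.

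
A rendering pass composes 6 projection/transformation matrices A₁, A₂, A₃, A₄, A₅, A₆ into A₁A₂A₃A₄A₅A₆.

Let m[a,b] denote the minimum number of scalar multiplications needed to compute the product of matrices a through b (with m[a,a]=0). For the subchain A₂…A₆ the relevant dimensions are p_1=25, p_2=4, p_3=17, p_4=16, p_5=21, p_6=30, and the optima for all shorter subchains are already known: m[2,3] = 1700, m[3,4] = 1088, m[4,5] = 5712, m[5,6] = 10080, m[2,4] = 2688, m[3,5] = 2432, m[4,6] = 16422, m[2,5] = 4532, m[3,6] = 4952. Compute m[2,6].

7952

m[2,6] = min over k∈[2,5] of m[2,k]+m[k+1,6]+p_{1}·p_k·p_{6}.
k=2: 0 + 4952 + 25·4·30 = 7952; k=3: 1700 + 16422 + 25·17·30 = 30872; k=4: 2688 + 10080 + 25·16·30 = 24768; k=5: 4532 + 0 + 25·21·30 = 20282.
Minimum: 7952 at k=2.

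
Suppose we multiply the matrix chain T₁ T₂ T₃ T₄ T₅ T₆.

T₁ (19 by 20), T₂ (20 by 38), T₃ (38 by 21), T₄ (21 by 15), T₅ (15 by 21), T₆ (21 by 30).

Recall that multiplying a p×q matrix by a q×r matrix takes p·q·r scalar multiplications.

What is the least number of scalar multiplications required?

Adjacent pairs: T₁T₂ = 19·20·38 = 14440; T₂T₃ = 20·38·21 = 15960; T₃T₄ = 38·21·15 = 11970; T₄T₅ = 21·15·21 = 6615; T₅T₆ = 15·21·30 = 9450.
Length 3: T₁..T₃: k=1: 0+15960+19·20·21=23940; k=2: 14440+0+19·38·21=29602 → min 23940 | T₂..T₄: k=2: 0+11970+20·38·15=23370; k=3: 15960+0+20·21·15=22260 → min 22260 | T₃..T₅: k=3: 0+6615+38·21·21=23373; k=4: 11970+0+38·15·21=23940 → min 23373 | T₄..T₆: k=4: 0+9450+21·15·30=18900; k=5: 6615+0+21·21·30=19845 → min 18900.
Length 4: T₁..T₄: k=1: 0+22260+19·20·15=27960; k=2: 14440+11970+19·38·15=37240; k=3: 23940+0+19·21·15=29925 → min 27960 | T₂..T₅: k=2: 0+23373+20·38·21=39333; k=3: 15960+6615+20·21·21=31395; k=4: 22260+0+20·15·21=28560 → min 28560 | T₃..T₆: k=3: 0+18900+38·21·30=42840; k=4: 11970+9450+38·15·30=38520; k=5: 23373+0+38·21·30=47313 → min 38520.
Length 5: T₁..T₅: k=1: 0+28560+19·20·21=36540; k=2: 14440+23373+19·38·21=52975; k=3: 23940+6615+19·21·21=38934; k=4: 27960+0+19·15·21=33945 → min 33945 | T₂..T₆: k=2: 0+38520+20·38·30=61320; k=3: 15960+18900+20·21·30=47460; k=4: 22260+9450+20·15·30=40710; k=5: 28560+0+20·21·30=41160 → min 40710.
Length 6: T₁..T₆: k=1: 0+40710+19·20·30=52110; k=2: 14440+38520+19·38·30=74620; k=3: 23940+18900+19·21·30=54810; k=4: 27960+9450+19·15·30=45960; k=5: 33945+0+19·21·30=45915 → min 45915.
Optimal order: (((T₁ ((T₂ T₃) T₄)) T₅) T₆) with cost 45915.

45915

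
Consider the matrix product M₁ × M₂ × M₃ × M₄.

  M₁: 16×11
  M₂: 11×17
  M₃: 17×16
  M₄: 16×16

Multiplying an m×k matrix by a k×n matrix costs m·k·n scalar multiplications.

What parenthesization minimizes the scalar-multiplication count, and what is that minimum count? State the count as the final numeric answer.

8624

Adjacent pairs: M₁M₂ = 16·11·17 = 2992; M₂M₃ = 11·17·16 = 2992; M₃M₄ = 17·16·16 = 4352.
Length 3: M₁..M₃: k=1: 0+2992+16·11·16=5808; k=2: 2992+0+16·17·16=7344 → min 5808 | M₂..M₄: k=2: 0+4352+11·17·16=7344; k=3: 2992+0+11·16·16=5808 → min 5808.
Length 4: M₁..M₄: k=1: 0+5808+16·11·16=8624; k=2: 2992+4352+16·17·16=11696; k=3: 5808+0+16·16·16=9904 → min 8624.
Optimal parenthesization: (M₁ × ((M₂ × M₃) × M₄)) with cost 8624.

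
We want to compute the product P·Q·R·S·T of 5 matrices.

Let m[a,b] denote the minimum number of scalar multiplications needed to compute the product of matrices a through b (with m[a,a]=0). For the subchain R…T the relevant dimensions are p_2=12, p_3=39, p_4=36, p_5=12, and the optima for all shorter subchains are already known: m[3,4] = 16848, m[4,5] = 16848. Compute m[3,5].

m[3,5] = min over k∈[3,4] of m[3,k]+m[k+1,5]+p_{2}·p_k·p_{5}.
k=3: 0 + 16848 + 12·39·12 = 22464; k=4: 16848 + 0 + 12·36·12 = 22032.
Minimum: 22032 at k=4.

22032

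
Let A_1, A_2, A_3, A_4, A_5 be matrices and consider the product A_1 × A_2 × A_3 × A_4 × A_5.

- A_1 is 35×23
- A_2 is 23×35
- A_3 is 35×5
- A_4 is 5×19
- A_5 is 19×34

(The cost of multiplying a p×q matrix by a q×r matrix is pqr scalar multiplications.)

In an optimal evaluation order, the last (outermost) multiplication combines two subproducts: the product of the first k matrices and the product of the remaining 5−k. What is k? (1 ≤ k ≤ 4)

Adjacent pairs: A_1A_2 = 35·23·35 = 28175; A_2A_3 = 23·35·5 = 4025; A_3A_4 = 35·5·19 = 3325; A_4A_5 = 5·19·34 = 3230.
Length 3: A_1..A_3: k=1: 0+4025+35·23·5=8050; k=2: 28175+0+35·35·5=34300 → min 8050 | A_2..A_4: k=2: 0+3325+23·35·19=18620; k=3: 4025+0+23·5·19=6210 → min 6210 | A_3..A_5: k=3: 0+3230+35·5·34=9180; k=4: 3325+0+35·19·34=25935 → min 9180.
Length 4: A_1..A_4: k=1: 0+6210+35·23·19=21505; k=2: 28175+3325+35·35·19=54775; k=3: 8050+0+35·5·19=11375 → min 11375 | A_2..A_5: k=2: 0+9180+23·35·34=36550; k=3: 4025+3230+23·5·34=11165; k=4: 6210+0+23·19·34=21068 → min 11165.
Top-level splits: k=1: (A_1..A_1)·(A_2..A_5) → 0+11165+35·23·34 = 38535; k=2: (A_1..A_2)·(A_3..A_5) → 28175+9180+35·35·34 = 79005; k=3: (A_1..A_3)·(A_4..A_5) → 8050+3230+35·5·34 = 17230; k=4: (A_1..A_4)·(A_5..A_5) → 11375+0+35·19·34 = 33985.
Best split is after A_3, i.e. k = 3.

3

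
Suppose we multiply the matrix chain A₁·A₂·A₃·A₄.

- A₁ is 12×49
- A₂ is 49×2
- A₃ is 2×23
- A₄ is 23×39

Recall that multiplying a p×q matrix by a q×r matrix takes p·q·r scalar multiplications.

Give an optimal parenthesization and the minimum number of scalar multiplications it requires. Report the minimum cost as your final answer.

Adjacent pairs: A₁A₂ = 12·49·2 = 1176; A₂A₃ = 49·2·23 = 2254; A₃A₄ = 2·23·39 = 1794.
Length 3: A₁..A₃: k=1: 0+2254+12·49·23=15778; k=2: 1176+0+12·2·23=1728 → min 1728 | A₂..A₄: k=2: 0+1794+49·2·39=5616; k=3: 2254+0+49·23·39=46207 → min 5616.
Length 4: A₁..A₄: k=1: 0+5616+12·49·39=28548; k=2: 1176+1794+12·2·39=3906; k=3: 1728+0+12·23·39=12492 → min 3906.
Optimal parenthesization: ((A₁·A₂)·(A₃·A₄)) with cost 3906.

3906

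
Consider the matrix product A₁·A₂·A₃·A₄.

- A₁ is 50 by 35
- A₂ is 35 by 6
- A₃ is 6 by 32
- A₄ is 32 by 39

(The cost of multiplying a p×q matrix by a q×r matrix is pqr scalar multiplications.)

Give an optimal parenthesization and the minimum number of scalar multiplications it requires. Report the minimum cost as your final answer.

Adjacent pairs: A₁A₂ = 50·35·6 = 10500; A₂A₃ = 35·6·32 = 6720; A₃A₄ = 6·32·39 = 7488.
Length 3: A₁..A₃: k=1: 0+6720+50·35·32=62720; k=2: 10500+0+50·6·32=20100 → min 20100 | A₂..A₄: k=2: 0+7488+35·6·39=15678; k=3: 6720+0+35·32·39=50400 → min 15678.
Length 4: A₁..A₄: k=1: 0+15678+50·35·39=83928; k=2: 10500+7488+50·6·39=29688; k=3: 20100+0+50·32·39=82500 → min 29688.
Optimal parenthesization: ((A₁·A₂)·(A₃·A₄)) with cost 29688.

29688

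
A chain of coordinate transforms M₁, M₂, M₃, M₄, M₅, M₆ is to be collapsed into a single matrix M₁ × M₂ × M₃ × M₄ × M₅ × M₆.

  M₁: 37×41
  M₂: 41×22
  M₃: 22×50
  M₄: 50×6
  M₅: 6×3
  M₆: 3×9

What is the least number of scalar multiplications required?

12456

Adjacent pairs: M₁M₂ = 37·41·22 = 33374; M₂M₃ = 41·22·50 = 45100; M₃M₄ = 22·50·6 = 6600; M₄M₅ = 50·6·3 = 900; M₅M₆ = 6·3·9 = 162.
Length 3: M₁..M₃: k=1: 0+45100+37·41·50=120950; k=2: 33374+0+37·22·50=74074 → min 74074 | M₂..M₄: k=2: 0+6600+41·22·6=12012; k=3: 45100+0+41·50·6=57400 → min 12012 | M₃..M₅: k=3: 0+900+22·50·3=4200; k=4: 6600+0+22·6·3=6996 → min 4200 | M₄..M₆: k=4: 0+162+50·6·9=2862; k=5: 900+0+50·3·9=2250 → min 2250.
Length 4: M₁..M₄: k=1: 0+12012+37·41·6=21114; k=2: 33374+6600+37·22·6=44858; k=3: 74074+0+37·50·6=85174 → min 21114 | M₂..M₅: k=2: 0+4200+41·22·3=6906; k=3: 45100+900+41·50·3=52150; k=4: 12012+0+41·6·3=12750 → min 6906 | M₃..M₆: k=3: 0+2250+22·50·9=12150; k=4: 6600+162+22·6·9=7950; k=5: 4200+0+22·3·9=4794 → min 4794.
Length 5: M₁..M₅: k=1: 0+6906+37·41·3=11457; k=2: 33374+4200+37·22·3=40016; k=3: 74074+900+37·50·3=80524; k=4: 21114+0+37·6·3=21780 → min 11457 | M₂..M₆: k=2: 0+4794+41·22·9=12912; k=3: 45100+2250+41·50·9=65800; k=4: 12012+162+41·6·9=14388; k=5: 6906+0+41·3·9=8013 → min 8013.
Length 6: M₁..M₆: k=1: 0+8013+37·41·9=21666; k=2: 33374+4794+37·22·9=45494; k=3: 74074+2250+37·50·9=92974; k=4: 21114+162+37·6·9=23274; k=5: 11457+0+37·3·9=12456 → min 12456.
Optimal order: ((M₁ × (M₂ × (M₃ × (M₄ × M₅)))) × M₆) with cost 12456.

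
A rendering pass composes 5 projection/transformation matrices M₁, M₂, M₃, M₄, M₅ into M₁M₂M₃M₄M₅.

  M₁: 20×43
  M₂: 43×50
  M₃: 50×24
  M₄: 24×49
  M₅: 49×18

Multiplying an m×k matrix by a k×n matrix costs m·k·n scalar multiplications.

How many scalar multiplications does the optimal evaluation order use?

Adjacent pairs: M₁M₂ = 20·43·50 = 43000; M₂M₃ = 43·50·24 = 51600; M₃M₄ = 50·24·49 = 58800; M₄M₅ = 24·49·18 = 21168.
Length 3: M₁..M₃: k=1: 0+51600+20·43·24=72240; k=2: 43000+0+20·50·24=67000 → min 67000 | M₂..M₄: k=2: 0+58800+43·50·49=164150; k=3: 51600+0+43·24·49=102168 → min 102168 | M₃..M₅: k=3: 0+21168+50·24·18=42768; k=4: 58800+0+50·49·18=102900 → min 42768.
Length 4: M₁..M₄: k=1: 0+102168+20·43·49=144308; k=2: 43000+58800+20·50·49=150800; k=3: 67000+0+20·24·49=90520 → min 90520 | M₂..M₅: k=2: 0+42768+43·50·18=81468; k=3: 51600+21168+43·24·18=91344; k=4: 102168+0+43·49·18=140094 → min 81468.
Length 5: M₁..M₅: k=1: 0+81468+20·43·18=96948; k=2: 43000+42768+20·50·18=103768; k=3: 67000+21168+20·24·18=96808; k=4: 90520+0+20·49·18=108160 → min 96808.
Optimal order: (((M₁M₂)M₃)(M₄M₅)) with cost 96808.

96808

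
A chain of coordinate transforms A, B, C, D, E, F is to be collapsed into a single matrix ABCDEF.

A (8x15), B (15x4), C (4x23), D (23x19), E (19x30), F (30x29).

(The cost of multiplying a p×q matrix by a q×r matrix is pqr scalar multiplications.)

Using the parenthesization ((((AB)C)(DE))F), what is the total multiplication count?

26806

(AB): 8×15 by 15×4 → 8×4, cost 8·15·4 = 480
((AB)C): 8×4 by 4×23 → 8×23, cost 8·4·23 = 736; cumulative 1216
(DE): 23×19 by 19×30 → 23×30, cost 23·19·30 = 13110
(((AB)C)(DE)): 8×23 by 23×30 → 8×30, cost 8·23·30 = 5520; cumulative 19846
((((AB)C)(DE))F): 8×30 by 30×29 → 8×29, cost 8·30·29 = 6960; cumulative 26806
Total: 26806 scalar multiplications.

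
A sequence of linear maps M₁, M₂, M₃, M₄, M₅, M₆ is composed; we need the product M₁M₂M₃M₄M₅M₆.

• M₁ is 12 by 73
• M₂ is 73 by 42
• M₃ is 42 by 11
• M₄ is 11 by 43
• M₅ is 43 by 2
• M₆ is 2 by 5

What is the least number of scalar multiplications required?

9874

Adjacent pairs: M₁M₂ = 12·73·42 = 36792; M₂M₃ = 73·42·11 = 33726; M₃M₄ = 42·11·43 = 19866; M₄M₅ = 11·43·2 = 946; M₅M₆ = 43·2·5 = 430.
Length 3: M₁..M₃: k=1: 0+33726+12·73·11=43362; k=2: 36792+0+12·42·11=42336 → min 42336 | M₂..M₄: k=2: 0+19866+73·42·43=151704; k=3: 33726+0+73·11·43=68255 → min 68255 | M₃..M₅: k=3: 0+946+42·11·2=1870; k=4: 19866+0+42·43·2=23478 → min 1870 | M₄..M₆: k=4: 0+430+11·43·5=2795; k=5: 946+0+11·2·5=1056 → min 1056.
Length 4: M₁..M₄: k=1: 0+68255+12·73·43=105923; k=2: 36792+19866+12·42·43=78330; k=3: 42336+0+12·11·43=48012 → min 48012 | M₂..M₅: k=2: 0+1870+73·42·2=8002; k=3: 33726+946+73·11·2=36278; k=4: 68255+0+73·43·2=74533 → min 8002 | M₃..M₆: k=3: 0+1056+42·11·5=3366; k=4: 19866+430+42·43·5=29326; k=5: 1870+0+42·2·5=2290 → min 2290.
Length 5: M₁..M₅: k=1: 0+8002+12·73·2=9754; k=2: 36792+1870+12·42·2=39670; k=3: 42336+946+12·11·2=43546; k=4: 48012+0+12·43·2=49044 → min 9754 | M₂..M₆: k=2: 0+2290+73·42·5=17620; k=3: 33726+1056+73·11·5=38797; k=4: 68255+430+73·43·5=84380; k=5: 8002+0+73·2·5=8732 → min 8732.
Length 6: M₁..M₆: k=1: 0+8732+12·73·5=13112; k=2: 36792+2290+12·42·5=41602; k=3: 42336+1056+12·11·5=44052; k=4: 48012+430+12·43·5=51022; k=5: 9754+0+12·2·5=9874 → min 9874.
Optimal order: ((M₁(M₂(M₃(M₄M₅))))M₆) with cost 9874.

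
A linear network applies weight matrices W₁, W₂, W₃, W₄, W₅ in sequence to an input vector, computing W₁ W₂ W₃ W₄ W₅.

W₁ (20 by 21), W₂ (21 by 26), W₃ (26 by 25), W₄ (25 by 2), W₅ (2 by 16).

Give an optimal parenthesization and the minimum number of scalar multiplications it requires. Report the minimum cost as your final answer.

3872

Adjacent pairs: W₁W₂ = 20·21·26 = 10920; W₂W₃ = 21·26·25 = 13650; W₃W₄ = 26·25·2 = 1300; W₄W₅ = 25·2·16 = 800.
Length 3: W₁..W₃: k=1: 0+13650+20·21·25=24150; k=2: 10920+0+20·26·25=23920 → min 23920 | W₂..W₄: k=2: 0+1300+21·26·2=2392; k=3: 13650+0+21·25·2=14700 → min 2392 | W₃..W₅: k=3: 0+800+26·25·16=11200; k=4: 1300+0+26·2·16=2132 → min 2132.
Length 4: W₁..W₄: k=1: 0+2392+20·21·2=3232; k=2: 10920+1300+20·26·2=13260; k=3: 23920+0+20·25·2=24920 → min 3232 | W₂..W₅: k=2: 0+2132+21·26·16=10868; k=3: 13650+800+21·25·16=22850; k=4: 2392+0+21·2·16=3064 → min 3064.
Length 5: W₁..W₅: k=1: 0+3064+20·21·16=9784; k=2: 10920+2132+20·26·16=21372; k=3: 23920+800+20·25·16=32720; k=4: 3232+0+20·2·16=3872 → min 3872.
Optimal parenthesization: ((W₁ (W₂ (W₃ W₄))) W₅) with cost 3872.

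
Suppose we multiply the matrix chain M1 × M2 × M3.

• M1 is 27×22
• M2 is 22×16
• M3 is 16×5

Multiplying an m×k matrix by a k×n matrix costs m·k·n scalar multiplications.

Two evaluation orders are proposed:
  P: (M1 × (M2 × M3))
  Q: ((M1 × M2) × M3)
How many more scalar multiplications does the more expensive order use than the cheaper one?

6934

Order P = (M1 × (M2 × M3)): (M2 × M3): 22×16 by 16×5 → 22×5, cost 22·16·5 = 1760; (M1 × (M2 × M3)): 27×22 by 22×5 → 27×5, cost 27·22·5 = 2970; cumulative 4730. Total 4730.
Order Q = ((M1 × M2) × M3): (M1 × M2): 27×22 by 22×16 → 27×16, cost 27·22·16 = 9504; ((M1 × M2) × M3): 27×16 by 16×5 → 27×5, cost 27·16·5 = 2160; cumulative 11664. Total 11664.
Difference: |4730 − 11664| = 6934.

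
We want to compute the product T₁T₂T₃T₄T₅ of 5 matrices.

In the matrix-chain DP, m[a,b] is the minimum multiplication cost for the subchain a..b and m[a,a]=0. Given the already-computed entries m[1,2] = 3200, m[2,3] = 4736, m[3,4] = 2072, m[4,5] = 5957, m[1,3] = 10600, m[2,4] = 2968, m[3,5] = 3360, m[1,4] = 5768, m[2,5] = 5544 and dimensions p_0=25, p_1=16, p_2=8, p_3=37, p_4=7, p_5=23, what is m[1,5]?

m[1,5] = min over k∈[1,4] of m[1,k]+m[k+1,5]+p_{0}·p_k·p_{5}.
k=1: 0 + 5544 + 25·16·23 = 14744; k=2: 3200 + 3360 + 25·8·23 = 11160; k=3: 10600 + 5957 + 25·37·23 = 37832; k=4: 5768 + 0 + 25·7·23 = 9793.
Minimum: 9793 at k=4.

9793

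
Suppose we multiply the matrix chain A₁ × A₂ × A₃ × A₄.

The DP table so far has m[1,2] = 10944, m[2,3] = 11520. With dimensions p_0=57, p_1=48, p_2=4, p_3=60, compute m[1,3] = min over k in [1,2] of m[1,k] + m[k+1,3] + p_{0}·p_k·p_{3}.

24624

m[1,3] = min over k∈[1,2] of m[1,k]+m[k+1,3]+p_{0}·p_k·p_{3}.
k=1: 0 + 11520 + 57·48·60 = 175680; k=2: 10944 + 0 + 57·4·60 = 24624.
Minimum: 24624 at k=2.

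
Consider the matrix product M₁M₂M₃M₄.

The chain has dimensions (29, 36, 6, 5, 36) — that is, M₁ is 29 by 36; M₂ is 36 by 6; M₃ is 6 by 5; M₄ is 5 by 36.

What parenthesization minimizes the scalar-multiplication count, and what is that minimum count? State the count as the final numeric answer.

Adjacent pairs: M₁M₂ = 29·36·6 = 6264; M₂M₃ = 36·6·5 = 1080; M₃M₄ = 6·5·36 = 1080.
Length 3: M₁..M₃: k=1: 0+1080+29·36·5=6300; k=2: 6264+0+29·6·5=7134 → min 6300 | M₂..M₄: k=2: 0+1080+36·6·36=8856; k=3: 1080+0+36·5·36=7560 → min 7560.
Length 4: M₁..M₄: k=1: 0+7560+29·36·36=45144; k=2: 6264+1080+29·6·36=13608; k=3: 6300+0+29·5·36=11520 → min 11520.
Optimal parenthesization: ((M₁(M₂M₃))M₄) with cost 11520.

11520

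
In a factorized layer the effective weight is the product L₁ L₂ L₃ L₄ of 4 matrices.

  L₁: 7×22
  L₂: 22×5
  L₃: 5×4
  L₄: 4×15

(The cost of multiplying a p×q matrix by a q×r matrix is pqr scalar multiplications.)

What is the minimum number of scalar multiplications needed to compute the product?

Adjacent pairs: L₁L₂ = 7·22·5 = 770; L₂L₃ = 22·5·4 = 440; L₃L₄ = 5·4·15 = 300.
Length 3: L₁..L₃: k=1: 0+440+7·22·4=1056; k=2: 770+0+7·5·4=910 → min 910 | L₂..L₄: k=2: 0+300+22·5·15=1950; k=3: 440+0+22·4·15=1760 → min 1760.
Length 4: L₁..L₄: k=1: 0+1760+7·22·15=4070; k=2: 770+300+7·5·15=1595; k=3: 910+0+7·4·15=1330 → min 1330.
Optimal order: (((L₁ L₂) L₃) L₄) with cost 1330.

1330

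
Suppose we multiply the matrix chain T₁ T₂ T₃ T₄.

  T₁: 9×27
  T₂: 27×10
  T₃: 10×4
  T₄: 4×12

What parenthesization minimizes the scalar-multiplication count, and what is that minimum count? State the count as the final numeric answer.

Adjacent pairs: T₁T₂ = 9·27·10 = 2430; T₂T₃ = 27·10·4 = 1080; T₃T₄ = 10·4·12 = 480.
Length 3: T₁..T₃: k=1: 0+1080+9·27·4=2052; k=2: 2430+0+9·10·4=2790 → min 2052 | T₂..T₄: k=2: 0+480+27·10·12=3720; k=3: 1080+0+27·4·12=2376 → min 2376.
Length 4: T₁..T₄: k=1: 0+2376+9·27·12=5292; k=2: 2430+480+9·10·12=3990; k=3: 2052+0+9·4·12=2484 → min 2484.
Optimal parenthesization: ((T₁ (T₂ T₃)) T₄) with cost 2484.

2484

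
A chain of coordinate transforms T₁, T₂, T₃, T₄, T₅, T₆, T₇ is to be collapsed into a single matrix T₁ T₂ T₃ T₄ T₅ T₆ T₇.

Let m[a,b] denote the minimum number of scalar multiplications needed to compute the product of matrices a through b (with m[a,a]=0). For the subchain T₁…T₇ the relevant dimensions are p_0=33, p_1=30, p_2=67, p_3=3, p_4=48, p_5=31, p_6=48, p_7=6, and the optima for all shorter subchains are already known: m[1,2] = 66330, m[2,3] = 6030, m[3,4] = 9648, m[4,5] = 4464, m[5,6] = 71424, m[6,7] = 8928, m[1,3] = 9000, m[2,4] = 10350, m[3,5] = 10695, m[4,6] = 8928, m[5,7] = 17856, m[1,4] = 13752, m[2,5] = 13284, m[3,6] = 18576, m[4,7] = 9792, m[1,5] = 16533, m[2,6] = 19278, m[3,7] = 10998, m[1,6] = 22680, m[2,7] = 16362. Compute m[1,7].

19386

m[1,7] = min over k∈[1,6] of m[1,k]+m[k+1,7]+p_{0}·p_k·p_{7}.
k=1: 0 + 16362 + 33·30·6 = 22302; k=2: 66330 + 10998 + 33·67·6 = 90594; k=3: 9000 + 9792 + 33·3·6 = 19386; k=4: 13752 + 17856 + 33·48·6 = 41112; k=5: 16533 + 8928 + 33·31·6 = 31599; k=6: 22680 + 0 + 33·48·6 = 32184.
Minimum: 19386 at k=3.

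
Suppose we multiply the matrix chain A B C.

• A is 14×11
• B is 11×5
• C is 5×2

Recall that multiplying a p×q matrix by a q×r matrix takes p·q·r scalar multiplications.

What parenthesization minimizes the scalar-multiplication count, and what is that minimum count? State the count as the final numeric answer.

418

(A (B C)): cost 418.
((A B) C): cost 910.
Optimal: (A (B C)) with cost 418.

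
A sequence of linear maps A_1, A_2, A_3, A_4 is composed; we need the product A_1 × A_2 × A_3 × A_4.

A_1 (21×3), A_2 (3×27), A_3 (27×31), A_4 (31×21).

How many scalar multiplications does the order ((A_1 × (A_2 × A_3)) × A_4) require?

18135

(A_2 × A_3): 3×27 by 27×31 → 3×31, cost 3·27·31 = 2511
(A_1 × (A_2 × A_3)): 21×3 by 3×31 → 21×31, cost 21·3·31 = 1953; cumulative 4464
((A_1 × (A_2 × A_3)) × A_4): 21×31 by 31×21 → 21×21, cost 21·31·21 = 13671; cumulative 18135
Total: 18135 scalar multiplications.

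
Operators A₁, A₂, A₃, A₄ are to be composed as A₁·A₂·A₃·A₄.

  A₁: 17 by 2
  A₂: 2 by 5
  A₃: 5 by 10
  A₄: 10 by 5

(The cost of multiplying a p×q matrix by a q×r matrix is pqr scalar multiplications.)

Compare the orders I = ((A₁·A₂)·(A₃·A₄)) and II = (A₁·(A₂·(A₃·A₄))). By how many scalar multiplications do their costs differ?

Order I = ((A₁·A₂)·(A₃·A₄)): (A₁·A₂): 17×2 by 2×5 → 17×5, cost 17·2·5 = 170; (A₃·A₄): 5×10 by 10×5 → 5×5, cost 5·10·5 = 250; ((A₁·A₂)·(A₃·A₄)): 17×5 by 5×5 → 17×5, cost 17·5·5 = 425; cumulative 845. Total 845.
Order II = (A₁·(A₂·(A₃·A₄))): (A₃·A₄): 5×10 by 10×5 → 5×5, cost 5·10·5 = 250; (A₂·(A₃·A₄)): 2×5 by 5×5 → 2×5, cost 2·5·5 = 50; cumulative 300; (A₁·(A₂·(A₃·A₄))): 17×2 by 2×5 → 17×5, cost 17·2·5 = 170; cumulative 470. Total 470.
Difference: |845 − 470| = 375.

375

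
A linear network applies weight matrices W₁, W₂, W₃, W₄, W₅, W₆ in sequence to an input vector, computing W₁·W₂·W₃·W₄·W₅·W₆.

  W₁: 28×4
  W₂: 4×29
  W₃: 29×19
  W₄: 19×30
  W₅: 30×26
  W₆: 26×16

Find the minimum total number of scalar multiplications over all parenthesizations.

11060

Adjacent pairs: W₁W₂ = 28·4·29 = 3248; W₂W₃ = 4·29·19 = 2204; W₃W₄ = 29·19·30 = 16530; W₄W₅ = 19·30·26 = 14820; W₅W₆ = 30·26·16 = 12480.
Length 3: W₁..W₃: k=1: 0+2204+28·4·19=4332; k=2: 3248+0+28·29·19=18676 → min 4332 | W₂..W₄: k=2: 0+16530+4·29·30=20010; k=3: 2204+0+4·19·30=4484 → min 4484 | W₃..W₅: k=3: 0+14820+29·19·26=29146; k=4: 16530+0+29·30·26=39150 → min 29146 | W₄..W₆: k=4: 0+12480+19·30·16=21600; k=5: 14820+0+19·26·16=22724 → min 21600.
Length 4: W₁..W₄: k=1: 0+4484+28·4·30=7844; k=2: 3248+16530+28·29·30=44138; k=3: 4332+0+28·19·30=20292 → min 7844 | W₂..W₅: k=2: 0+29146+4·29·26=32162; k=3: 2204+14820+4·19·26=19000; k=4: 4484+0+4·30·26=7604 → min 7604 | W₃..W₆: k=3: 0+21600+29·19·16=30416; k=4: 16530+12480+29·30·16=42930; k=5: 29146+0+29·26·16=41210 → min 30416.
Length 5: W₁..W₅: k=1: 0+7604+28·4·26=10516; k=2: 3248+29146+28·29·26=53506; k=3: 4332+14820+28·19·26=32984; k=4: 7844+0+28·30·26=29684 → min 10516 | W₂..W₆: k=2: 0+30416+4·29·16=32272; k=3: 2204+21600+4·19·16=25020; k=4: 4484+12480+4·30·16=18884; k=5: 7604+0+4·26·16=9268 → min 9268.
Length 6: W₁..W₆: k=1: 0+9268+28·4·16=11060; k=2: 3248+30416+28·29·16=46656; k=3: 4332+21600+28·19·16=34444; k=4: 7844+12480+28·30·16=33764; k=5: 10516+0+28·26·16=22164 → min 11060.
Optimal order: (W₁·((((W₂·W₃)·W₄)·W₅)·W₆)) with cost 11060.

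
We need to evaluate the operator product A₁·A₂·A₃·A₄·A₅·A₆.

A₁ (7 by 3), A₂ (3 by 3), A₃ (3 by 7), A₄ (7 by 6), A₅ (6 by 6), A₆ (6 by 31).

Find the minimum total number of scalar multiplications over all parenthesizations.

1497

Adjacent pairs: A₁A₂ = 7·3·3 = 63; A₂A₃ = 3·3·7 = 63; A₃A₄ = 3·7·6 = 126; A₄A₅ = 7·6·6 = 252; A₅A₆ = 6·6·31 = 1116.
Length 3: A₁..A₃: k=1: 0+63+7·3·7=210; k=2: 63+0+7·3·7=210 → min 210 | A₂..A₄: k=2: 0+126+3·3·6=180; k=3: 63+0+3·7·6=189 → min 180 | A₃..A₅: k=3: 0+252+3·7·6=378; k=4: 126+0+3·6·6=234 → min 234 | A₄..A₆: k=4: 0+1116+7·6·31=2418; k=5: 252+0+7·6·31=1554 → min 1554.
Length 4: A₁..A₄: k=1: 0+180+7·3·6=306; k=2: 63+126+7·3·6=315; k=3: 210+0+7·7·6=504 → min 306 | A₂..A₅: k=2: 0+234+3·3·6=288; k=3: 63+252+3·7·6=441; k=4: 180+0+3·6·6=288 → min 288 | A₃..A₆: k=3: 0+1554+3·7·31=2205; k=4: 126+1116+3·6·31=1800; k=5: 234+0+3·6·31=792 → min 792.
Length 5: A₁..A₅: k=1: 0+288+7·3·6=414; k=2: 63+234+7·3·6=423; k=3: 210+252+7·7·6=756; k=4: 306+0+7·6·6=558 → min 414 | A₂..A₆: k=2: 0+792+3·3·31=1071; k=3: 63+1554+3·7·31=2268; k=4: 180+1116+3·6·31=1854; k=5: 288+0+3·6·31=846 → min 846.
Length 6: A₁..A₆: k=1: 0+846+7·3·31=1497; k=2: 63+792+7·3·31=1506; k=3: 210+1554+7·7·31=3283; k=4: 306+1116+7·6·31=2724; k=5: 414+0+7·6·31=1716 → min 1497.
Optimal order: (A₁·((A₂·((A₃·A₄)·A₅))·A₆)) with cost 1497.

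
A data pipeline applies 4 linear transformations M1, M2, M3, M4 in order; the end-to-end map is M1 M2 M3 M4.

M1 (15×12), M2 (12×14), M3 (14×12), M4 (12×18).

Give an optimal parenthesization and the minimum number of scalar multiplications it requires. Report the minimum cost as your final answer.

Adjacent pairs: M1M2 = 15·12·14 = 2520; M2M3 = 12·14·12 = 2016; M3M4 = 14·12·18 = 3024.
Length 3: M1..M3: k=1: 0+2016+15·12·12=4176; k=2: 2520+0+15·14·12=5040 → min 4176 | M2..M4: k=2: 0+3024+12·14·18=6048; k=3: 2016+0+12·12·18=4608 → min 4608.
Length 4: M1..M4: k=1: 0+4608+15·12·18=7848; k=2: 2520+3024+15·14·18=9324; k=3: 4176+0+15·12·18=7416 → min 7416.
Optimal parenthesization: ((M1 (M2 M3)) M4) with cost 7416.

7416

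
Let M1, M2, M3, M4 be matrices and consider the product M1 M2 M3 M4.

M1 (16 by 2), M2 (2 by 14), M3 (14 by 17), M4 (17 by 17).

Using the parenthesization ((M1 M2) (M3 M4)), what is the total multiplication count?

(M1 M2): 16×2 by 2×14 → 16×14, cost 16·2·14 = 448
(M3 M4): 14×17 by 17×17 → 14×17, cost 14·17·17 = 4046
((M1 M2) (M3 M4)): 16×14 by 14×17 → 16×17, cost 16·14·17 = 3808; cumulative 8302
Total: 8302 scalar multiplications.

8302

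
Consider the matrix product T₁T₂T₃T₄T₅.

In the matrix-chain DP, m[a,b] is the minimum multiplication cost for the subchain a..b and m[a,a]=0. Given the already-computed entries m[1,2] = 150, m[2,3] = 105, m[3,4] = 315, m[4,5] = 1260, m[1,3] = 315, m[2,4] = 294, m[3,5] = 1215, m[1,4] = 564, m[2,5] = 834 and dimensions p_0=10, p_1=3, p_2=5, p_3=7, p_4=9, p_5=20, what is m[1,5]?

m[1,5] = min over k∈[1,4] of m[1,k]+m[k+1,5]+p_{0}·p_k·p_{5}.
k=1: 0 + 834 + 10·3·20 = 1434; k=2: 150 + 1215 + 10·5·20 = 2365; k=3: 315 + 1260 + 10·7·20 = 2975; k=4: 564 + 0 + 10·9·20 = 2364.
Minimum: 1434 at k=1.

1434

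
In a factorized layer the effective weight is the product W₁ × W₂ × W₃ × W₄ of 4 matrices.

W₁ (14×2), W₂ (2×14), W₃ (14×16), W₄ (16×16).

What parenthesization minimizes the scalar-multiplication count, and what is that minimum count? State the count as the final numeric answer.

Adjacent pairs: W₁W₂ = 14·2·14 = 392; W₂W₃ = 2·14·16 = 448; W₃W₄ = 14·16·16 = 3584.
Length 3: W₁..W₃: k=1: 0+448+14·2·16=896; k=2: 392+0+14·14·16=3528 → min 896 | W₂..W₄: k=2: 0+3584+2·14·16=4032; k=3: 448+0+2·16·16=960 → min 960.
Length 4: W₁..W₄: k=1: 0+960+14·2·16=1408; k=2: 392+3584+14·14·16=7112; k=3: 896+0+14·16·16=4480 → min 1408.
Optimal parenthesization: (W₁ × ((W₂ × W₃) × W₄)) with cost 1408.

1408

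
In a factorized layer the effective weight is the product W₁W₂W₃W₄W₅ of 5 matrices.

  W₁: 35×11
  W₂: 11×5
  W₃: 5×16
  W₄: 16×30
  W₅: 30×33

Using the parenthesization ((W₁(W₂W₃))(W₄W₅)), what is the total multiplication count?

41360

(W₂W₃): 11×5 by 5×16 → 11×16, cost 11·5·16 = 880
(W₁(W₂W₃)): 35×11 by 11×16 → 35×16, cost 35·11·16 = 6160; cumulative 7040
(W₄W₅): 16×30 by 30×33 → 16×33, cost 16·30·33 = 15840
((W₁(W₂W₃))(W₄W₅)): 35×16 by 16×33 → 35×33, cost 35·16·33 = 18480; cumulative 41360
Total: 41360 scalar multiplications.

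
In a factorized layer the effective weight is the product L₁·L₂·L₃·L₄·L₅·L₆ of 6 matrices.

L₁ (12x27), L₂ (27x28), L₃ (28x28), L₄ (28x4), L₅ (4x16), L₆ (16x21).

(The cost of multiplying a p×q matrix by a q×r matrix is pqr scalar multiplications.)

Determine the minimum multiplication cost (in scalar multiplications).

9808

Adjacent pairs: L₁L₂ = 12·27·28 = 9072; L₂L₃ = 27·28·28 = 21168; L₃L₄ = 28·28·4 = 3136; L₄L₅ = 28·4·16 = 1792; L₅L₆ = 4·16·21 = 1344.
Length 3: L₁..L₃: k=1: 0+21168+12·27·28=30240; k=2: 9072+0+12·28·28=18480 → min 18480 | L₂..L₄: k=2: 0+3136+27·28·4=6160; k=3: 21168+0+27·28·4=24192 → min 6160 | L₃..L₅: k=3: 0+1792+28·28·16=14336; k=4: 3136+0+28·4·16=4928 → min 4928 | L₄..L₆: k=4: 0+1344+28·4·21=3696; k=5: 1792+0+28·16·21=11200 → min 3696.
Length 4: L₁..L₄: k=1: 0+6160+12·27·4=7456; k=2: 9072+3136+12·28·4=13552; k=3: 18480+0+12·28·4=19824 → min 7456 | L₂..L₅: k=2: 0+4928+27·28·16=17024; k=3: 21168+1792+27·28·16=35056; k=4: 6160+0+27·4·16=7888 → min 7888 | L₃..L₆: k=3: 0+3696+28·28·21=20160; k=4: 3136+1344+28·4·21=6832; k=5: 4928+0+28·16·21=14336 → min 6832.
Length 5: L₁..L₅: k=1: 0+7888+12·27·16=13072; k=2: 9072+4928+12·28·16=19376; k=3: 18480+1792+12·28·16=25648; k=4: 7456+0+12·4·16=8224 → min 8224 | L₂..L₆: k=2: 0+6832+27·28·21=22708; k=3: 21168+3696+27·28·21=40740; k=4: 6160+1344+27·4·21=9772; k=5: 7888+0+27·16·21=16960 → min 9772.
Length 6: L₁..L₆: k=1: 0+9772+12·27·21=16576; k=2: 9072+6832+12·28·21=22960; k=3: 18480+3696+12·28·21=29232; k=4: 7456+1344+12·4·21=9808; k=5: 8224+0+12·16·21=12256 → min 9808.
Optimal order: ((L₁·(L₂·(L₃·L₄)))·(L₅·L₆)) with cost 9808.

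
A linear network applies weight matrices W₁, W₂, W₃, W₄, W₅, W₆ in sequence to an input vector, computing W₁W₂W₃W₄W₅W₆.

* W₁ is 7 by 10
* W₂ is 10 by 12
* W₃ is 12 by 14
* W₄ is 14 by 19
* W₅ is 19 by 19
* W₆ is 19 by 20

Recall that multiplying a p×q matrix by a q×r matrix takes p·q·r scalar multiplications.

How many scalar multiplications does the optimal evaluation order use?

9065

Adjacent pairs: W₁W₂ = 7·10·12 = 840; W₂W₃ = 10·12·14 = 1680; W₃W₄ = 12·14·19 = 3192; W₄W₅ = 14·19·19 = 5054; W₅W₆ = 19·19·20 = 7220.
Length 3: W₁..W₃: k=1: 0+1680+7·10·14=2660; k=2: 840+0+7·12·14=2016 → min 2016 | W₂..W₄: k=2: 0+3192+10·12·19=5472; k=3: 1680+0+10·14·19=4340 → min 4340 | W₃..W₅: k=3: 0+5054+12·14·19=8246; k=4: 3192+0+12·19·19=7524 → min 7524 | W₄..W₆: k=4: 0+7220+14·19·20=12540; k=5: 5054+0+14·19·20=10374 → min 10374.
Length 4: W₁..W₄: k=1: 0+4340+7·10·19=5670; k=2: 840+3192+7·12·19=5628; k=3: 2016+0+7·14·19=3878 → min 3878 | W₂..W₅: k=2: 0+7524+10·12·19=9804; k=3: 1680+5054+10·14·19=9394; k=4: 4340+0+10·19·19=7950 → min 7950 | W₃..W₆: k=3: 0+10374+12·14·20=13734; k=4: 3192+7220+12·19·20=14972; k=5: 7524+0+12·19·20=12084 → min 12084.
Length 5: W₁..W₅: k=1: 0+7950+7·10·19=9280; k=2: 840+7524+7·12·19=9960; k=3: 2016+5054+7·14·19=8932; k=4: 3878+0+7·19·19=6405 → min 6405 | W₂..W₆: k=2: 0+12084+10·12·20=14484; k=3: 1680+10374+10·14·20=14854; k=4: 4340+7220+10·19·20=15360; k=5: 7950+0+10·19·20=11750 → min 11750.
Length 6: W₁..W₆: k=1: 0+11750+7·10·20=13150; k=2: 840+12084+7·12·20=14604; k=3: 2016+10374+7·14·20=14350; k=4: 3878+7220+7·19·20=13758; k=5: 6405+0+7·19·20=9065 → min 9065.
Optimal order: (((((W₁W₂)W₃)W₄)W₅)W₆) with cost 9065.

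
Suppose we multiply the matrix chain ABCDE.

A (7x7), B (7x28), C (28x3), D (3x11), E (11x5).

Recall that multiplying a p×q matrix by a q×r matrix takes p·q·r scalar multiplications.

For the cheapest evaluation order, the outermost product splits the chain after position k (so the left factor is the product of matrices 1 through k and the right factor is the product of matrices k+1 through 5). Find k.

3

Adjacent pairs: AB = 7·7·28 = 1372; BC = 7·28·3 = 588; CD = 28·3·11 = 924; DE = 3·11·5 = 165.
Length 3: A..C: k=1: 0+588+7·7·3=735; k=2: 1372+0+7·28·3=1960 → min 735 | B..D: k=2: 0+924+7·28·11=3080; k=3: 588+0+7·3·11=819 → min 819 | C..E: k=3: 0+165+28·3·5=585; k=4: 924+0+28·11·5=2464 → min 585.
Length 4: A..D: k=1: 0+819+7·7·11=1358; k=2: 1372+924+7·28·11=4452; k=3: 735+0+7·3·11=966 → min 966 | B..E: k=2: 0+585+7·28·5=1565; k=3: 588+165+7·3·5=858; k=4: 819+0+7·11·5=1204 → min 858.
Top-level splits: k=1: (A..A)·(B..E) → 0+858+7·7·5 = 1103; k=2: (A..B)·(C..E) → 1372+585+7·28·5 = 2937; k=3: (A..C)·(D..E) → 735+165+7·3·5 = 1005; k=4: (A..D)·(E..E) → 966+0+7·11·5 = 1351.
Best split is after C, i.e. k = 3.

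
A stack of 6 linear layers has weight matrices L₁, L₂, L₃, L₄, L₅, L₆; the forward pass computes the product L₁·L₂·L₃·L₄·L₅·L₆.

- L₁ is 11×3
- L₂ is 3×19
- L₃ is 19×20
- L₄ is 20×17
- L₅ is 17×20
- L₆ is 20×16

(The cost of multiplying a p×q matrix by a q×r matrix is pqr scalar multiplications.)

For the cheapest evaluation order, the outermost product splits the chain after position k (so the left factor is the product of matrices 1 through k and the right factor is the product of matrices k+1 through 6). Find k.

Adjacent pairs: L₁L₂ = 11·3·19 = 627; L₂L₃ = 3·19·20 = 1140; L₃L₄ = 19·20·17 = 6460; L₄L₅ = 20·17·20 = 6800; L₅L₆ = 17·20·16 = 5440.
Length 3: L₁..L₃: k=1: 0+1140+11·3·20=1800; k=2: 627+0+11·19·20=4807 → min 1800 | L₂..L₄: k=2: 0+6460+3·19·17=7429; k=3: 1140+0+3·20·17=2160 → min 2160 | L₃..L₅: k=3: 0+6800+19·20·20=14400; k=4: 6460+0+19·17·20=12920 → min 12920 | L₄..L₆: k=4: 0+5440+20·17·16=10880; k=5: 6800+0+20·20·16=13200 → min 10880.
Length 4: L₁..L₄: k=1: 0+2160+11·3·17=2721; k=2: 627+6460+11·19·17=10640; k=3: 1800+0+11·20·17=5540 → min 2721 | L₂..L₅: k=2: 0+12920+3·19·20=14060; k=3: 1140+6800+3·20·20=9140; k=4: 2160+0+3·17·20=3180 → min 3180 | L₃..L₆: k=3: 0+10880+19·20·16=16960; k=4: 6460+5440+19·17·16=17068; k=5: 12920+0+19·20·16=19000 → min 16960.
Length 5: L₁..L₅: k=1: 0+3180+11·3·20=3840; k=2: 627+12920+11·19·20=17727; k=3: 1800+6800+11·20·20=13000; k=4: 2721+0+11·17·20=6461 → min 3840 | L₂..L₆: k=2: 0+16960+3·19·16=17872; k=3: 1140+10880+3·20·16=12980; k=4: 2160+5440+3·17·16=8416; k=5: 3180+0+3·20·16=4140 → min 4140.
Top-level splits: k=1: (L₁..L₁)·(L₂..L₆) → 0+4140+11·3·16 = 4668; k=2: (L₁..L₂)·(L₃..L₆) → 627+16960+11·19·16 = 20931; k=3: (L₁..L₃)·(L₄..L₆) → 1800+10880+11·20·16 = 16200; k=4: (L₁..L₄)·(L₅..L₆) → 2721+5440+11·17·16 = 11153; k=5: (L₁..L₅)·(L₆..L₆) → 3840+0+11·20·16 = 7360.
Best split is after L₁, i.e. k = 1.

1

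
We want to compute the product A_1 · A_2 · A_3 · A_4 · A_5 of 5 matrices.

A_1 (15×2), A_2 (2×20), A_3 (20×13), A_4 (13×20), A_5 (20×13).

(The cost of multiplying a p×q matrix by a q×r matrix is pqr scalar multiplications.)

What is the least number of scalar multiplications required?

Adjacent pairs: A_1A_2 = 15·2·20 = 600; A_2A_3 = 2·20·13 = 520; A_3A_4 = 20·13·20 = 5200; A_4A_5 = 13·20·13 = 3380.
Length 3: A_1..A_3: k=1: 0+520+15·2·13=910; k=2: 600+0+15·20·13=4500 → min 910 | A_2..A_4: k=2: 0+5200+2·20·20=6000; k=3: 520+0+2·13·20=1040 → min 1040 | A_3..A_5: k=3: 0+3380+20·13·13=6760; k=4: 5200+0+20·20·13=10400 → min 6760.
Length 4: A_1..A_4: k=1: 0+1040+15·2·20=1640; k=2: 600+5200+15·20·20=11800; k=3: 910+0+15·13·20=4810 → min 1640 | A_2..A_5: k=2: 0+6760+2·20·13=7280; k=3: 520+3380+2·13·13=4238; k=4: 1040+0+2·20·13=1560 → min 1560.
Length 5: A_1..A_5: k=1: 0+1560+15·2·13=1950; k=2: 600+6760+15·20·13=11260; k=3: 910+3380+15·13·13=6825; k=4: 1640+0+15·20·13=5540 → min 1950.
Optimal order: (A_1 · (((A_2 · A_3) · A_4) · A_5)) with cost 1950.

1950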